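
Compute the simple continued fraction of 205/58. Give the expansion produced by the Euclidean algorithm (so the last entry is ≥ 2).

[3; 1, 1, 6, 1, 3]

205 = 3·58 + 31
58 = 1·31 + 27
31 = 1·27 + 4
27 = 6·4 + 3
4 = 1·3 + 1
3 = 3·1 + 0  (stop)
So 205/58 = [3; 1, 1, 6, 1, 3].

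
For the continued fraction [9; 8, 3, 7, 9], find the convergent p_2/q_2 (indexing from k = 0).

228/25

Using pₖ = aₖpₖ₋₁ + pₖ₋₂, qₖ = aₖqₖ₋₁ + qₖ₋₂ (with p₋₁=1, p₋₂=0, q₋₁=0, q₋₂=1):
  k=0: a=9, p=9, q=1
  k=1: a=8, p=73, q=8
  k=2: a=3, p=228, q=25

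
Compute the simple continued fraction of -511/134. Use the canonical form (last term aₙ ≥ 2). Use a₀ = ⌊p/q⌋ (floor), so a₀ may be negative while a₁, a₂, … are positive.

[-4; 5, 2, 1, 3, 2]

-511 = -4·134 + 25
134 = 5·25 + 9
25 = 2·9 + 7
9 = 1·7 + 2
7 = 3·2 + 1
2 = 2·1 + 0  (stop)
So -511/134 = [-4; 5, 2, 1, 3, 2].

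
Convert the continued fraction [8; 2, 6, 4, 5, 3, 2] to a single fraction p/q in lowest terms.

17679/2089

Fold from the inside: start with 2/1.
  3 + 1/2 = 7/2
  5 + 2/7 = 37/7
  4 + 7/37 = 155/37
  6 + 37/155 = 967/155
  2 + 155/967 = 2089/967
  8 + 967/2089 = 17679/2089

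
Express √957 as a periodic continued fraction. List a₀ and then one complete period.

a₀ = ⌊√957⌋ = 30.
With m₀=0, d₀=1 and mₖ₊₁ = dₖaₖ − mₖ, dₖ₊₁ = (n − mₖ₊₁²)/dₖ, aₖ₊₁ = ⌊(a₀+mₖ₊₁)/dₖ₊₁⌋:
  k=1: m=30, d=57, a=1
  k=2: m=27, d=4, a=14
  k=3: m=29, d=29, a=2
  k=4: m=29, d=4, a=14
  k=5: m=27, d=57, a=1
  k=6: m=30, d=1, a=60
d=1 and a=2a₀=60 at k=6, so the next step gives (m, d) = (30, 57) again — its k=1 value — and the period has length 6.

[30; 1, 14, 2, 14, 1, 60]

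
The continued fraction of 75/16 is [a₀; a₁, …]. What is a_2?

75 = 4·16 + 11   →  a_0 = 4
16 = 1·11 + 5   →  a_1 = 1
11 = 2·5 + 1   →  a_2 = 2

2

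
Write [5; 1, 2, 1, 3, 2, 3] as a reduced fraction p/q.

671/117

Using pₖ = aₖpₖ₋₁ + pₖ₋₂ and qₖ = aₖqₖ₋₁ + qₖ₋₂:
  k=0: a=5, p=5, q=1
  k=1: a=1, p=6, q=1
  k=2: a=2, p=17, q=3
  k=3: a=1, p=23, q=4
  k=4: a=3, p=86, q=15
  k=5: a=2, p=195, q=34
  k=6: a=3, p=671, q=117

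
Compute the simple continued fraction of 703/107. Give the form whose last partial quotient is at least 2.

[6; 1, 1, 3, 15]

703 = 6×107 + 61
107 = 1×61 + 46
61 = 1×46 + 15
46 = 3×15 + 1
15 = 15×1 + 0  (stop)
So 703/107 = [6; 1, 1, 3, 15].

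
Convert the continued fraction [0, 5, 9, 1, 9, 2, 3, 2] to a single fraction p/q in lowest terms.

Fold from the inside: start with 2/1.
  3 + 1/2 = 7/2
  2 + 2/7 = 16/7
  9 + 7/16 = 151/16
  1 + 16/151 = 167/151
  9 + 151/167 = 1654/167
  5 + 167/1654 = 8437/1654
  0 + 1654/8437 = 1654/8437

1654/8437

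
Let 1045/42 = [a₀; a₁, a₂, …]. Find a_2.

1045 = 24·42 + 37   →  a_0 = 24
42 = 1·37 + 5   →  a_1 = 1
37 = 7·5 + 2   →  a_2 = 7

7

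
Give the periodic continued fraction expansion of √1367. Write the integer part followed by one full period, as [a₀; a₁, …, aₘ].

a₀ = ⌊√1367⌋ = 36.
With m₀=0, d₀=1 and mₖ₊₁ = dₖaₖ − mₖ, dₖ₊₁ = (n − mₖ₊₁²)/dₖ, aₖ₊₁ = ⌊(a₀+mₖ₊₁)/dₖ₊₁⌋:
  k=1: m=36, d=71, a=1
  k=2: m=35, d=2, a=35
  k=3: m=35, d=71, a=1
  k=4: m=36, d=1, a=72
d=1 and a=2a₀=72 at k=4, so the next step gives (m, d) = (36, 71) again — its k=1 value — and the period has length 4.

[36; 1, 35, 1, 72]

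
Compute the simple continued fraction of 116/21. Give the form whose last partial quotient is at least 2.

116 = 5×21 + 11
21 = 1×11 + 10
11 = 1×10 + 1
10 = 10×1 + 0  (stop)
So 116/21 = [5; 1, 1, 10].

[5; 1, 1, 10]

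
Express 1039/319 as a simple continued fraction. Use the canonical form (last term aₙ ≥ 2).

[3; 3, 1, 8, 9]

1039 = 3×319 + 82
319 = 3×82 + 73
82 = 1×73 + 9
73 = 8×9 + 1
9 = 9×1 + 0  (stop)
So 1039/319 = [3; 3, 1, 8, 9].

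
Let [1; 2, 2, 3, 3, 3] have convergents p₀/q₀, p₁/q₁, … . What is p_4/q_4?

79/56

Using pₖ = aₖpₖ₋₁ + pₖ₋₂, qₖ = aₖqₖ₋₁ + qₖ₋₂ (with p₋₁=1, p₋₂=0, q₋₁=0, q₋₂=1):
  k=0: a=1, p=1, q=1
  k=1: a=2, p=3, q=2
  k=2: a=2, p=7, q=5
  k=3: a=3, p=24, q=17
  k=4: a=3, p=79, q=56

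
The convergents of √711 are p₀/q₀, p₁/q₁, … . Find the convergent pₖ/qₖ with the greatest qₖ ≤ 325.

8506/319

√711 = [26; 1, 1, 1, 52, …] (period length 4).
Convergents:
  p_0/q_0 = 26/1
  p_1/q_1 = 27/1
  p_2/q_2 = 53/2
  p_3/q_3 = 80/3
  p_4/q_4 = 4213/158
  p_5/q_5 = 4293/161
  p_6/q_6 = 8506/319
  p_7/q_7 = 12799/480
q_6 = 319 ≤ 325 < 480 = q_7, so the answer is 8506/319.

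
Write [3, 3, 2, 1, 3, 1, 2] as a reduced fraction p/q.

Using pₖ = aₖpₖ₋₁ + pₖ₋₂ and qₖ = aₖqₖ₋₁ + qₖ₋₂:
  k=0: a=3, p=3, q=1
  k=1: a=3, p=10, q=3
  k=2: a=2, p=23, q=7
  k=3: a=1, p=33, q=10
  k=4: a=3, p=122, q=37
  k=5: a=1, p=155, q=47
  k=6: a=2, p=432, q=131

432/131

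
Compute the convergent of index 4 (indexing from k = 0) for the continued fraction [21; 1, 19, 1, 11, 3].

Using pₖ = aₖpₖ₋₁ + pₖ₋₂, qₖ = aₖqₖ₋₁ + qₖ₋₂ (with p₋₁=1, p₋₂=0, q₋₁=0, q₋₂=1):
  k=0: a=21, p=21, q=1
  k=1: a=1, p=22, q=1
  k=2: a=19, p=439, q=20
  k=3: a=1, p=461, q=21
  k=4: a=11, p=5510, q=251

5510/251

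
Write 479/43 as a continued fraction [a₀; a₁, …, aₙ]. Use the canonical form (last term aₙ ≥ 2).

479 = 11*43 + 6
43 = 7*6 + 1
6 = 6*1 + 0  (stop)
So 479/43 = [11; 7, 6].

[11; 7, 6]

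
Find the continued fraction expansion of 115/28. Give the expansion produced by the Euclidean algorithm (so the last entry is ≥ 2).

115 = 4×28 + 3
28 = 9×3 + 1
3 = 3×1 + 0  (stop)
So 115/28 = [4; 9, 3].

[4; 9, 3]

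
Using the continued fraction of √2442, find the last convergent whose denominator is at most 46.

√2442 = [49; 2, 2, 2, 98, …] (period length 4).
Convergents:
  p_0/q_0 = 49/1
  p_1/q_1 = 99/2
  p_2/q_2 = 247/5
  p_3/q_3 = 593/12
  p_4/q_4 = 58361/1181
q_3 = 12 ≤ 46 < 1181 = q_4, so the answer is 593/12.

593/12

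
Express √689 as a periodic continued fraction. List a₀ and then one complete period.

[26; 4, 52]

a₀ = ⌊√689⌋ = 26.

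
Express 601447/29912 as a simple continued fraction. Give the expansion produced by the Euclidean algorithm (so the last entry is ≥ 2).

601447 = 20·29912 + 3207
29912 = 9·3207 + 1049
3207 = 3·1049 + 60
1049 = 17·60 + 29
60 = 2·29 + 2
29 = 14·2 + 1
2 = 2·1 + 0  (stop)
So 601447/29912 = [20; 9, 3, 17, 2, 14, 2].

[20; 9, 3, 17, 2, 14, 2]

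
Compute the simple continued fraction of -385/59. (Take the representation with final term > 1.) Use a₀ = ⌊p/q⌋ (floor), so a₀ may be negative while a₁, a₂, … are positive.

[-7; 2, 9, 3]

-385 = -7*59 + 28
59 = 2*28 + 3
28 = 9*3 + 1
3 = 3*1 + 0  (stop)
So -385/59 = [-7; 2, 9, 3].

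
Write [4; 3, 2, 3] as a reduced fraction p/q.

103/24

Using pₖ = aₖpₖ₋₁ + pₖ₋₂ and qₖ = aₖqₖ₋₁ + qₖ₋₂:
  k=0: a=4, p=4, q=1
  k=1: a=3, p=13, q=3
  k=2: a=2, p=30, q=7
  k=3: a=3, p=103, q=24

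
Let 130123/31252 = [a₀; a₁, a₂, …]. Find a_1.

6

130123 = 4·31252 + 5115   →  a_0 = 4
31252 = 6·5115 + 562   →  a_1 = 6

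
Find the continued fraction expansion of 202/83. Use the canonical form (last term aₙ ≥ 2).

202 = 2*83 + 36
83 = 2*36 + 11
36 = 3*11 + 3
11 = 3*3 + 2
3 = 1*2 + 1
2 = 2*1 + 0  (stop)
So 202/83 = [2; 2, 3, 3, 1, 2].

[2; 2, 3, 3, 1, 2]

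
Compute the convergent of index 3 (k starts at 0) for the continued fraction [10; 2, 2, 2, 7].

125/12

Using pₖ = aₖpₖ₋₁ + pₖ₋₂, qₖ = aₖqₖ₋₁ + qₖ₋₂ (with p₋₁=1, p₋₂=0, q₋₁=0, q₋₂=1):
  k=0: a=10, p=10, q=1
  k=1: a=2, p=21, q=2
  k=2: a=2, p=52, q=5
  k=3: a=2, p=125, q=12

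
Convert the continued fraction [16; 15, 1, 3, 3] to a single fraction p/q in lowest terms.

3293/205

Fold from the inside: start with 3/1.
  3 + 1/3 = 10/3
  1 + 3/10 = 13/10
  15 + 10/13 = 205/13
  16 + 13/205 = 3293/205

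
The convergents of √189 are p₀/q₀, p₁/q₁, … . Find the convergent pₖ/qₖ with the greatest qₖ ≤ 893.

√189 = [13; 1, 2, 1, 26, …] (period length 4).
Convergents:
  p_0/q_0 = 13/1
  p_1/q_1 = 14/1
  p_2/q_2 = 41/3
  p_3/q_3 = 55/4
  p_4/q_4 = 1471/107
  p_5/q_5 = 1526/111
  p_6/q_6 = 4523/329
  p_7/q_7 = 6049/440
  p_8/q_8 = 161797/11769
q_7 = 440 ≤ 893 < 11769 = q_8, so the answer is 6049/440.

6049/440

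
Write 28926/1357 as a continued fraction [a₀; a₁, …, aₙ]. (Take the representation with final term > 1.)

28926 = 21·1357 + 429
1357 = 3·429 + 70
429 = 6·70 + 9
70 = 7·9 + 7
9 = 1·7 + 2
7 = 3·2 + 1
2 = 2·1 + 0  (stop)
So 28926/1357 = [21; 3, 6, 7, 1, 3, 2].

[21; 3, 6, 7, 1, 3, 2]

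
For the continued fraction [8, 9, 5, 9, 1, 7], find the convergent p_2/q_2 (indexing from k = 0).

373/46

Using pₖ = aₖpₖ₋₁ + pₖ₋₂, qₖ = aₖqₖ₋₁ + qₖ₋₂ (with p₋₁=1, p₋₂=0, q₋₁=0, q₋₂=1):
  k=0: a=8, p=8, q=1
  k=1: a=9, p=73, q=9
  k=2: a=5, p=373, q=46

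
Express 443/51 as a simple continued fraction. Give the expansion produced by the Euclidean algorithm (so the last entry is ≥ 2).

[8; 1, 2, 5, 3]

443 = 8×51 + 35
51 = 1×35 + 16
35 = 2×16 + 3
16 = 5×3 + 1
3 = 3×1 + 0  (stop)
So 443/51 = [8; 1, 2, 5, 3].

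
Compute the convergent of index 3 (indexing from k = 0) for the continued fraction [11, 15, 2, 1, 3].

509/46

Using pₖ = aₖpₖ₋₁ + pₖ₋₂, qₖ = aₖqₖ₋₁ + qₖ₋₂ (with p₋₁=1, p₋₂=0, q₋₁=0, q₋₂=1):
  k=0: a=11, p=11, q=1
  k=1: a=15, p=166, q=15
  k=2: a=2, p=343, q=31
  k=3: a=1, p=509, q=46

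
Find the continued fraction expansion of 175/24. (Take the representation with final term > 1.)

[7; 3, 2, 3]

175 = 7·24 + 7
24 = 3·7 + 3
7 = 2·3 + 1
3 = 3·1 + 0  (stop)
So 175/24 = [7; 3, 2, 3].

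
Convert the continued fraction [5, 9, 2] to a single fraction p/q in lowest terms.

97/19

Using pₖ = aₖpₖ₋₁ + pₖ₋₂ and qₖ = aₖqₖ₋₁ + qₖ₋₂:
  k=0: a=5, p=5, q=1
  k=1: a=9, p=46, q=9
  k=2: a=2, p=97, q=19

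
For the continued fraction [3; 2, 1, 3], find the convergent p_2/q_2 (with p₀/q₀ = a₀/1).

Using pₖ = aₖpₖ₋₁ + pₖ₋₂, qₖ = aₖqₖ₋₁ + qₖ₋₂ (with p₋₁=1, p₋₂=0, q₋₁=0, q₋₂=1):
  k=0: a=3, p=3, q=1
  k=1: a=2, p=7, q=2
  k=2: a=1, p=10, q=3

10/3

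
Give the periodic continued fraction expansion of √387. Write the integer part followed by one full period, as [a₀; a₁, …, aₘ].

[19; 1, 2, 19, 2, 1, 38]

a₀ = ⌊√387⌋ = 19.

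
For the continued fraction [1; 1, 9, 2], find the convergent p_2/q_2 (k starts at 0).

19/10

Using pₖ = aₖpₖ₋₁ + pₖ₋₂, qₖ = aₖqₖ₋₁ + qₖ₋₂ (with p₋₁=1, p₋₂=0, q₋₁=0, q₋₂=1):
  k=0: a=1, p=1, q=1
  k=1: a=1, p=2, q=1
  k=2: a=9, p=19, q=10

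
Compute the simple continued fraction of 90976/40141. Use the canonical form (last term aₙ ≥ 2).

90976 = 2×40141 + 10694
40141 = 3×10694 + 8059
10694 = 1×8059 + 2635
8059 = 3×2635 + 154
2635 = 17×154 + 17
154 = 9×17 + 1
17 = 17×1 + 0  (stop)
So 90976/40141 = [2; 3, 1, 3, 17, 9, 17].

[2; 3, 1, 3, 17, 9, 17]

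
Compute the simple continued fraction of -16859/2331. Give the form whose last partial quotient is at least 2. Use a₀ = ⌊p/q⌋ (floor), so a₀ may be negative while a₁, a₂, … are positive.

-16859 = -8*2331 + 1789
2331 = 1*1789 + 542
1789 = 3*542 + 163
542 = 3*163 + 53
163 = 3*53 + 4
53 = 13*4 + 1
4 = 4*1 + 0  (stop)
So -16859/2331 = [-8; 1, 3, 3, 3, 13, 4].

[-8; 1, 3, 3, 3, 13, 4]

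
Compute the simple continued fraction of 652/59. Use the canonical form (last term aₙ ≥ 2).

[11; 19, 1, 2]

652 = 11·59 + 3
59 = 19·3 + 2
3 = 1·2 + 1
2 = 2·1 + 0  (stop)
So 652/59 = [11; 19, 1, 2].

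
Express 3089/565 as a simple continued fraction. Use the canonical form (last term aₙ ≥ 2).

[5; 2, 7, 7, 2, 2]

3089 = 5×565 + 264
565 = 2×264 + 37
264 = 7×37 + 5
37 = 7×5 + 2
5 = 2×2 + 1
2 = 2×1 + 0  (stop)
So 3089/565 = [5; 2, 7, 7, 2, 2].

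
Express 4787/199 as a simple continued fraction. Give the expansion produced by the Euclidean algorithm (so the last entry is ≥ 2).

[24; 18, 11]

4787 = 24×199 + 11
199 = 18×11 + 1
11 = 11×1 + 0  (stop)
So 4787/199 = [24; 18, 11].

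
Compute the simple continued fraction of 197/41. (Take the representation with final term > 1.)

[4; 1, 4, 8]

197 = 4×41 + 33
41 = 1×33 + 8
33 = 4×8 + 1
8 = 8×1 + 0  (stop)
So 197/41 = [4; 1, 4, 8].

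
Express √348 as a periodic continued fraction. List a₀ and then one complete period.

[18; 1, 1, 1, 8, 1, 1, 1, 36]

a₀ = ⌊√348⌋ = 18.
With m₀=0, d₀=1 and mₖ₊₁ = dₖaₖ − mₖ, dₖ₊₁ = (n − mₖ₊₁²)/dₖ, aₖ₊₁ = ⌊(a₀+mₖ₊₁)/dₖ₊₁⌋:
  k=1: m=18, d=24, a=1
  k=2: m=6, d=13, a=1
  k=3: m=7, d=23, a=1
  k=4: m=16, d=4, a=8
  k=5: m=16, d=23, a=1
  k=6: m=7, d=13, a=1
  k=7: m=6, d=24, a=1
  k=8: m=18, d=1, a=36
d=1 and a=2a₀=36 at k=8, so the next step gives (m, d) = (18, 24) again — its k=1 value — and the period has length 8.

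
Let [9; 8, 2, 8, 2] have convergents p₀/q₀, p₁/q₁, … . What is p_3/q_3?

Using pₖ = aₖpₖ₋₁ + pₖ₋₂, qₖ = aₖqₖ₋₁ + qₖ₋₂ (with p₋₁=1, p₋₂=0, q₋₁=0, q₋₂=1):
  k=0: a=9, p=9, q=1
  k=1: a=8, p=73, q=8
  k=2: a=2, p=155, q=17
  k=3: a=8, p=1313, q=144

1313/144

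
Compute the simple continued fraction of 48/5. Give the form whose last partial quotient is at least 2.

[9; 1, 1, 2]

48 = 9·5 + 3
5 = 1·3 + 2
3 = 1·2 + 1
2 = 2·1 + 0  (stop)
So 48/5 = [9; 1, 1, 2].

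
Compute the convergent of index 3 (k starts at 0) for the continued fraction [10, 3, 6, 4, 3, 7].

Using pₖ = aₖpₖ₋₁ + pₖ₋₂, qₖ = aₖqₖ₋₁ + qₖ₋₂ (with p₋₁=1, p₋₂=0, q₋₁=0, q₋₂=1):
  k=0: a=10, p=10, q=1
  k=1: a=3, p=31, q=3
  k=2: a=6, p=196, q=19
  k=3: a=4, p=815, q=79

815/79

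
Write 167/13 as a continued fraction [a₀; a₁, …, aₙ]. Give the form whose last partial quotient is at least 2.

[12; 1, 5, 2]

167 = 12*13 + 11
13 = 1*11 + 2
11 = 5*2 + 1
2 = 2*1 + 0  (stop)
So 167/13 = [12; 1, 5, 2].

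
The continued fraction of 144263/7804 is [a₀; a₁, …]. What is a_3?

13

144263 = 18·7804 + 3791   →  a_0 = 18
7804 = 2·3791 + 222   →  a_1 = 2
3791 = 17·222 + 17   →  a_2 = 17
222 = 13·17 + 1   →  a_3 = 13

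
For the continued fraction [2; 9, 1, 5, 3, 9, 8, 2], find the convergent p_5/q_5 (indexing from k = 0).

Using pₖ = aₖpₖ₋₁ + pₖ₋₂, qₖ = aₖqₖ₋₁ + qₖ₋₂ (with p₋₁=1, p₋₂=0, q₋₁=0, q₋₂=1):
  k=0: a=2, p=2, q=1
  k=1: a=9, p=19, q=9
  k=2: a=1, p=21, q=10
  k=3: a=5, p=124, q=59
  k=4: a=3, p=393, q=187
  k=5: a=9, p=3661, q=1742

3661/1742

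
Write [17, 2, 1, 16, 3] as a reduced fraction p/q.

2653/153

Fold from the inside: start with 3/1.
  16 + 1/3 = 49/3
  1 + 3/49 = 52/49
  2 + 49/52 = 153/52
  17 + 52/153 = 2653/153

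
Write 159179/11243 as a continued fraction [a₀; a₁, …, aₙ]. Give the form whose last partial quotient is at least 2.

[14; 6, 3, 17, 11, 3]

159179 = 14*11243 + 1777
11243 = 6*1777 + 581
1777 = 3*581 + 34
581 = 17*34 + 3
34 = 11*3 + 1
3 = 3*1 + 0  (stop)
So 159179/11243 = [14; 6, 3, 17, 11, 3].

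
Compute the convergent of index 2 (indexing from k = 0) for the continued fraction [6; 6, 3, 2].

117/19

Using pₖ = aₖpₖ₋₁ + pₖ₋₂, qₖ = aₖqₖ₋₁ + qₖ₋₂ (with p₋₁=1, p₋₂=0, q₋₁=0, q₋₂=1):
  k=0: a=6, p=6, q=1
  k=1: a=6, p=37, q=6
  k=2: a=3, p=117, q=19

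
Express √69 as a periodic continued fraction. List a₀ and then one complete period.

a₀ = ⌊√69⌋ = 8.
With m₀=0, d₀=1 and mₖ₊₁ = dₖaₖ − mₖ, dₖ₊₁ = (n − mₖ₊₁²)/dₖ, aₖ₊₁ = ⌊(a₀+mₖ₊₁)/dₖ₊₁⌋:
  k=1: m=8, d=5, a=3
  k=2: m=7, d=4, a=3
  k=3: m=5, d=11, a=1
  k=4: m=6, d=3, a=4
  k=5: m=6, d=11, a=1
  k=6: m=5, d=4, a=3
  k=7: m=7, d=5, a=3
  k=8: m=8, d=1, a=16
d=1 and a=2a₀=16 at k=8, so the next step gives (m, d) = (8, 5) again — its k=1 value — and the period has length 8.

[8; 3, 3, 1, 4, 1, 3, 3, 16]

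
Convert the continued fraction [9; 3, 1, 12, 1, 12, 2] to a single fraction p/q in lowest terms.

Fold from the inside: start with 2/1.
  12 + 1/2 = 25/2
  1 + 2/25 = 27/25
  12 + 25/27 = 349/27
  1 + 27/349 = 376/349
  3 + 349/376 = 1477/376
  9 + 376/1477 = 13669/1477

13669/1477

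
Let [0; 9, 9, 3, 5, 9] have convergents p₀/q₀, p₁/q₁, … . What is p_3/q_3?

28/255

Using pₖ = aₖpₖ₋₁ + pₖ₋₂, qₖ = aₖqₖ₋₁ + qₖ₋₂ (with p₋₁=1, p₋₂=0, q₋₁=0, q₋₂=1):
  k=0: a=0, p=0, q=1
  k=1: a=9, p=1, q=9
  k=2: a=9, p=9, q=82
  k=3: a=3, p=28, q=255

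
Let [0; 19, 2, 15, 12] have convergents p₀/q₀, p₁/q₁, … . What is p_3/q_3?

Using pₖ = aₖpₖ₋₁ + pₖ₋₂, qₖ = aₖqₖ₋₁ + qₖ₋₂ (with p₋₁=1, p₋₂=0, q₋₁=0, q₋₂=1):
  k=0: a=0, p=0, q=1
  k=1: a=19, p=1, q=19
  k=2: a=2, p=2, q=39
  k=3: a=15, p=31, q=604

31/604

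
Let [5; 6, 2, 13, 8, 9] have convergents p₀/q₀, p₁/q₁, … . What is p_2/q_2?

67/13

Using pₖ = aₖpₖ₋₁ + pₖ₋₂, qₖ = aₖqₖ₋₁ + qₖ₋₂ (with p₋₁=1, p₋₂=0, q₋₁=0, q₋₂=1):
  k=0: a=5, p=5, q=1
  k=1: a=6, p=31, q=6
  k=2: a=2, p=67, q=13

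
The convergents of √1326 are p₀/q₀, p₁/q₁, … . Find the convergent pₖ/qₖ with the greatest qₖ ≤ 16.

√1326 = [36; 2, 2, 2, 2, 2, 72, …] (period length 6).
Convergents:
  p_0/q_0 = 36/1
  p_1/q_1 = 73/2
  p_2/q_2 = 182/5
  p_3/q_3 = 437/12
  p_4/q_4 = 1056/29
q_3 = 12 ≤ 16 < 29 = q_4, so the answer is 437/12.

437/12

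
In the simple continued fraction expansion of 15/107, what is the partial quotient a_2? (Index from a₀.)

7

15 = 0·107 + 15   →  a_0 = 0
107 = 7·15 + 2   →  a_1 = 7
15 = 7·2 + 1   →  a_2 = 7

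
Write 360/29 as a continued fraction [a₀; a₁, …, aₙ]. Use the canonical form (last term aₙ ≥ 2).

[12; 2, 2, 2, 2]

360 = 12·29 + 12
29 = 2·12 + 5
12 = 2·5 + 2
5 = 2·2 + 1
2 = 2·1 + 0  (stop)
So 360/29 = [12; 2, 2, 2, 2].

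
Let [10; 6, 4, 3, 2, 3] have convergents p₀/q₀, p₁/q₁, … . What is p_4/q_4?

1900/187

Using pₖ = aₖpₖ₋₁ + pₖ₋₂, qₖ = aₖqₖ₋₁ + qₖ₋₂ (with p₋₁=1, p₋₂=0, q₋₁=0, q₋₂=1):
  k=0: a=10, p=10, q=1
  k=1: a=6, p=61, q=6
  k=2: a=4, p=254, q=25
  k=3: a=3, p=823, q=81
  k=4: a=2, p=1900, q=187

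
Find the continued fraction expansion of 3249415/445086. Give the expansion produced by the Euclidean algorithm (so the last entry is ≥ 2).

[7; 3, 3, 15, 5, 15, 3, 12]

3249415 = 7·445086 + 133813
445086 = 3·133813 + 43647
133813 = 3·43647 + 2872
43647 = 15·2872 + 567
2872 = 5·567 + 37
567 = 15·37 + 12
37 = 3·12 + 1
12 = 12·1 + 0  (stop)
So 3249415/445086 = [7; 3, 3, 15, 5, 15, 3, 12].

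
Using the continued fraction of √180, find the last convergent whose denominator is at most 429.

√180 = [13; 2, 2, 2, 26, …] (period length 4).
Convergents:
  p_0/q_0 = 13/1
  p_1/q_1 = 27/2
  p_2/q_2 = 67/5
  p_3/q_3 = 161/12
  p_4/q_4 = 4253/317
  p_5/q_5 = 8667/646
q_4 = 317 ≤ 429 < 646 = q_5, so the answer is 4253/317.

4253/317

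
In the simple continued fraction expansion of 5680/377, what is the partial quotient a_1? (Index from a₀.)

5680 = 15·377 + 25   →  a_0 = 15
377 = 15·25 + 2   →  a_1 = 15

15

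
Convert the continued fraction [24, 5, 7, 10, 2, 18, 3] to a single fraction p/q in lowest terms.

Fold from the inside: start with 3/1.
  18 + 1/3 = 55/3
  2 + 3/55 = 113/55
  10 + 55/113 = 1185/113
  7 + 113/1185 = 8408/1185
  5 + 1185/8408 = 43225/8408
  24 + 8408/43225 = 1045808/43225

1045808/43225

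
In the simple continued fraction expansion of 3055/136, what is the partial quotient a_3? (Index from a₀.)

3055 = 22·136 + 63   →  a_0 = 22
136 = 2·63 + 10   →  a_1 = 2
63 = 6·10 + 3   →  a_2 = 6
10 = 3·3 + 1   →  a_3 = 3

3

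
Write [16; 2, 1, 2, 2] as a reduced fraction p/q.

311/19

Fold from the inside: start with 2/1.
  2 + 1/2 = 5/2
  1 + 2/5 = 7/5
  2 + 5/7 = 19/7
  16 + 7/19 = 311/19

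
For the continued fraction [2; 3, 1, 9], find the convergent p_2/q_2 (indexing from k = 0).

Using pₖ = aₖpₖ₋₁ + pₖ₋₂, qₖ = aₖqₖ₋₁ + qₖ₋₂ (with p₋₁=1, p₋₂=0, q₋₁=0, q₋₂=1):
  k=0: a=2, p=2, q=1
  k=1: a=3, p=7, q=3
  k=2: a=1, p=9, q=4

9/4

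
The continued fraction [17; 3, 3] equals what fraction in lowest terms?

Using pₖ = aₖpₖ₋₁ + pₖ₋₂ and qₖ = aₖqₖ₋₁ + qₖ₋₂:
  k=0: a=17, p=17, q=1
  k=1: a=3, p=52, q=3
  k=2: a=3, p=173, q=10

173/10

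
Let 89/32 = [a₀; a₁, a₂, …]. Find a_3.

1

89 = 2·32 + 25   →  a_0 = 2
32 = 1·25 + 7   →  a_1 = 1
25 = 3·7 + 4   →  a_2 = 3
7 = 1·4 + 3   →  a_3 = 1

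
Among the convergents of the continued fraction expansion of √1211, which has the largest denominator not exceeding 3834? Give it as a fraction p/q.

60551/1740

√1211 = [34; 1, 3, 1, 68, …] (period length 4).
Convergents:
  p_0/q_0 = 34/1
  p_1/q_1 = 35/1
  p_2/q_2 = 139/4
  p_3/q_3 = 174/5
  p_4/q_4 = 11971/344
  p_5/q_5 = 12145/349
  p_6/q_6 = 48406/1391
  p_7/q_7 = 60551/1740
  p_8/q_8 = 4165874/119711
q_7 = 1740 ≤ 3834 < 119711 = q_8, so the answer is 60551/1740.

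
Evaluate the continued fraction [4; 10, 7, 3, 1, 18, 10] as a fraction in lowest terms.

Fold from the inside: start with 10/1.
  18 + 1/10 = 181/10
  1 + 10/181 = 191/181
  3 + 181/191 = 754/191
  7 + 191/754 = 5469/754
  10 + 754/5469 = 55444/5469
  4 + 5469/55444 = 227245/55444

227245/55444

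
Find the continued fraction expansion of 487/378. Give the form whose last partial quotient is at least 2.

487 = 1*378 + 109
378 = 3*109 + 51
109 = 2*51 + 7
51 = 7*7 + 2
7 = 3*2 + 1
2 = 2*1 + 0  (stop)
So 487/378 = [1; 3, 2, 7, 3, 2].

[1; 3, 2, 7, 3, 2]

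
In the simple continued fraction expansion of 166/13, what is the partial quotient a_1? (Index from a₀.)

166 = 12·13 + 10   →  a_0 = 12
13 = 1·10 + 3   →  a_1 = 1

1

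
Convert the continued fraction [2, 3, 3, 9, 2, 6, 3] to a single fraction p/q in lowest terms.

Using pₖ = aₖpₖ₋₁ + pₖ₋₂ and qₖ = aₖqₖ₋₁ + qₖ₋₂:
  k=0: a=2, p=2, q=1
  k=1: a=3, p=7, q=3
  k=2: a=3, p=23, q=10
  k=3: a=9, p=214, q=93
  k=4: a=2, p=451, q=196
  k=5: a=6, p=2920, q=1269
  k=6: a=3, p=9211, q=4003

9211/4003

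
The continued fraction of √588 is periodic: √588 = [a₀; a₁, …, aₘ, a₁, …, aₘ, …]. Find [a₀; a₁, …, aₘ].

a₀ = ⌊√588⌋ = 24.
With m₀=0, d₀=1 and mₖ₊₁ = dₖaₖ − mₖ, dₖ₊₁ = (n − mₖ₊₁²)/dₖ, aₖ₊₁ = ⌊(a₀+mₖ₊₁)/dₖ₊₁⌋:
  k=1: m=24, d=12, a=4
  k=2: m=24, d=1, a=48
d=1 and a=2a₀=48 at k=2, so the next step gives (m, d) = (24, 12) again — its k=1 value — and the period has length 2.

[24; 4, 48]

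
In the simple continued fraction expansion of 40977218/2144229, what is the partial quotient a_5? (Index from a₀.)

40977218 = 19·2144229 + 236867   →  a_0 = 19
2144229 = 9·236867 + 12426   →  a_1 = 9
236867 = 19·12426 + 773   →  a_2 = 19
12426 = 16·773 + 58   →  a_3 = 16
773 = 13·58 + 19   →  a_4 = 13
58 = 3·19 + 1   →  a_5 = 3

3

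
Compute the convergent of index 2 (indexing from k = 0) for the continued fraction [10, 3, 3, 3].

103/10

Using pₖ = aₖpₖ₋₁ + pₖ₋₂, qₖ = aₖqₖ₋₁ + qₖ₋₂ (with p₋₁=1, p₋₂=0, q₋₁=0, q₋₂=1):
  k=0: a=10, p=10, q=1
  k=1: a=3, p=31, q=3
  k=2: a=3, p=103, q=10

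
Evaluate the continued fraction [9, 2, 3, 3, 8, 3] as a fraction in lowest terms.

Fold from the inside: start with 3/1.
  8 + 1/3 = 25/3
  3 + 3/25 = 78/25
  3 + 25/78 = 259/78
  2 + 78/259 = 596/259
  9 + 259/596 = 5623/596

5623/596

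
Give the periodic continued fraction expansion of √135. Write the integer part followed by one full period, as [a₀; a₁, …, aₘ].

a₀ = ⌊√135⌋ = 11.
With m₀=0, d₀=1 and mₖ₊₁ = dₖaₖ − mₖ, dₖ₊₁ = (n − mₖ₊₁²)/dₖ, aₖ₊₁ = ⌊(a₀+mₖ₊₁)/dₖ₊₁⌋:
  k=1: m=11, d=14, a=1
  k=2: m=3, d=9, a=1
  k=3: m=6, d=11, a=1
  k=4: m=5, d=10, a=1
  k=5: m=5, d=11, a=1
  k=6: m=6, d=9, a=1
  k=7: m=3, d=14, a=1
  k=8: m=11, d=1, a=22
d=1 and a=2a₀=22 at k=8, so the next step gives (m, d) = (11, 14) again — its k=1 value — and the period has length 8.

[11; 1, 1, 1, 1, 1, 1, 1, 22]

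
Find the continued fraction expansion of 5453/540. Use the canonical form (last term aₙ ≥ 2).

5453 = 10×540 + 53
540 = 10×53 + 10
53 = 5×10 + 3
10 = 3×3 + 1
3 = 3×1 + 0  (stop)
So 5453/540 = [10; 10, 5, 3, 3].

[10; 10, 5, 3, 3]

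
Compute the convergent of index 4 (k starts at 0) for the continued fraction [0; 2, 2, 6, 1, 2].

15/37

Using pₖ = aₖpₖ₋₁ + pₖ₋₂, qₖ = aₖqₖ₋₁ + qₖ₋₂ (with p₋₁=1, p₋₂=0, q₋₁=0, q₋₂=1):
  k=0: a=0, p=0, q=1
  k=1: a=2, p=1, q=2
  k=2: a=2, p=2, q=5
  k=3: a=6, p=13, q=32
  k=4: a=1, p=15, q=37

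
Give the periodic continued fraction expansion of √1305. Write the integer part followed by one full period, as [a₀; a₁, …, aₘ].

[36; 8, 72]

a₀ = ⌊√1305⌋ = 36.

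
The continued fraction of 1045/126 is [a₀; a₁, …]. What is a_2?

1045 = 8·126 + 37   →  a_0 = 8
126 = 3·37 + 15   →  a_1 = 3
37 = 2·15 + 7   →  a_2 = 2

2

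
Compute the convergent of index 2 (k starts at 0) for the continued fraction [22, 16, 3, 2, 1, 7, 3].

Using pₖ = aₖpₖ₋₁ + pₖ₋₂, qₖ = aₖqₖ₋₁ + qₖ₋₂ (with p₋₁=1, p₋₂=0, q₋₁=0, q₋₂=1):
  k=0: a=22, p=22, q=1
  k=1: a=16, p=353, q=16
  k=2: a=3, p=1081, q=49

1081/49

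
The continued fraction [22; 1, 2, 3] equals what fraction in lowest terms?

Fold from the inside: start with 3/1.
  2 + 1/3 = 7/3
  1 + 3/7 = 10/7
  22 + 7/10 = 227/10

227/10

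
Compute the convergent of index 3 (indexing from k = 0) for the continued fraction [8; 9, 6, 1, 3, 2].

Using pₖ = aₖpₖ₋₁ + pₖ₋₂, qₖ = aₖqₖ₋₁ + qₖ₋₂ (with p₋₁=1, p₋₂=0, q₋₁=0, q₋₂=1):
  k=0: a=8, p=8, q=1
  k=1: a=9, p=73, q=9
  k=2: a=6, p=446, q=55
  k=3: a=1, p=519, q=64

519/64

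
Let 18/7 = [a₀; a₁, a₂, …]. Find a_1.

1

18 = 2·7 + 4   →  a_0 = 2
7 = 1·4 + 3   →  a_1 = 1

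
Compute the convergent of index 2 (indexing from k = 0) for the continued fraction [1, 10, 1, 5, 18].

12/11

Using pₖ = aₖpₖ₋₁ + pₖ₋₂, qₖ = aₖqₖ₋₁ + qₖ₋₂ (with p₋₁=1, p₋₂=0, q₋₁=0, q₋₂=1):
  k=0: a=1, p=1, q=1
  k=1: a=10, p=11, q=10
  k=2: a=1, p=12, q=11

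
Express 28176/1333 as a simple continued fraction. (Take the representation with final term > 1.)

[21; 7, 3, 1, 1, 12, 2]

28176 = 21*1333 + 183
1333 = 7*183 + 52
183 = 3*52 + 27
52 = 1*27 + 25
27 = 1*25 + 2
25 = 12*2 + 1
2 = 2*1 + 0  (stop)
So 28176/1333 = [21; 7, 3, 1, 1, 12, 2].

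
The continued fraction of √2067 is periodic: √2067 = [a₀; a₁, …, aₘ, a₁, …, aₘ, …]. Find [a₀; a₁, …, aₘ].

a₀ = ⌊√2067⌋ = 45.
With m₀=0, d₀=1 and mₖ₊₁ = dₖaₖ − mₖ, dₖ₊₁ = (n − mₖ₊₁²)/dₖ, aₖ₊₁ = ⌊(a₀+mₖ₊₁)/dₖ₊₁⌋:
  k=1: m=45, d=42, a=2
  k=2: m=39, d=13, a=6
  k=3: m=39, d=42, a=2
  k=4: m=45, d=1, a=90
d=1 and a=2a₀=90 at k=4, so the next step gives (m, d) = (45, 42) again — its k=1 value — and the period has length 4.

[45; 2, 6, 2, 90]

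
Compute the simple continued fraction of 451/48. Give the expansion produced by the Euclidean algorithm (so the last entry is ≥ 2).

[9; 2, 1, 1, 9]

451 = 9·48 + 19
48 = 2·19 + 10
19 = 1·10 + 9
10 = 1·9 + 1
9 = 9·1 + 0  (stop)
So 451/48 = [9; 2, 1, 1, 9].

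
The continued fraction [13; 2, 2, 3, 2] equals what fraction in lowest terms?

Fold from the inside: start with 2/1.
  3 + 1/2 = 7/2
  2 + 2/7 = 16/7
  2 + 7/16 = 39/16
  13 + 16/39 = 523/39

523/39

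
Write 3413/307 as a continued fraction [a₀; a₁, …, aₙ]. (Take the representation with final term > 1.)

[11; 8, 1, 1, 8, 2]

3413 = 11×307 + 36
307 = 8×36 + 19
36 = 1×19 + 17
19 = 1×17 + 2
17 = 8×2 + 1
2 = 2×1 + 0  (stop)
So 3413/307 = [11; 8, 1, 1, 8, 2].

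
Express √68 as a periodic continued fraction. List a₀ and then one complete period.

[8; 4, 16]

a₀ = ⌊√68⌋ = 8.
With m₀=0, d₀=1 and mₖ₊₁ = dₖaₖ − mₖ, dₖ₊₁ = (n − mₖ₊₁²)/dₖ, aₖ₊₁ = ⌊(a₀+mₖ₊₁)/dₖ₊₁⌋:
  k=1: m=8, d=4, a=4
  k=2: m=8, d=1, a=16
d=1 and a=2a₀=16 at k=2, so the next step gives (m, d) = (8, 4) again — its k=1 value — and the period has length 2.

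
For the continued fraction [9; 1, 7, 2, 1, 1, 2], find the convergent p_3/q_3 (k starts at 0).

Using pₖ = aₖpₖ₋₁ + pₖ₋₂, qₖ = aₖqₖ₋₁ + qₖ₋₂ (with p₋₁=1, p₋₂=0, q₋₁=0, q₋₂=1):
  k=0: a=9, p=9, q=1
  k=1: a=1, p=10, q=1
  k=2: a=7, p=79, q=8
  k=3: a=2, p=168, q=17

168/17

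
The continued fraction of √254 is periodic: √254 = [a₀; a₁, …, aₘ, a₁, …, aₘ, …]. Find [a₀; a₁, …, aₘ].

a₀ = ⌊√254⌋ = 15.
With m₀=0, d₀=1 and mₖ₊₁ = dₖaₖ − mₖ, dₖ₊₁ = (n − mₖ₊₁²)/dₖ, aₖ₊₁ = ⌊(a₀+mₖ₊₁)/dₖ₊₁⌋:
  k=1: m=15, d=29, a=1
  k=2: m=14, d=2, a=14
  k=3: m=14, d=29, a=1
  k=4: m=15, d=1, a=30
d=1 and a=2a₀=30 at k=4, so the next step gives (m, d) = (15, 29) again — its k=1 value — and the period has length 4.

[15; 1, 14, 1, 30]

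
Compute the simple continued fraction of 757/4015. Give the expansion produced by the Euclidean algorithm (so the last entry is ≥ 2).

[0; 5, 3, 3, 2, 3, 4, 2]

757 = 0×4015 + 757
4015 = 5×757 + 230
757 = 3×230 + 67
230 = 3×67 + 29
67 = 2×29 + 9
29 = 3×9 + 2
9 = 4×2 + 1
2 = 2×1 + 0  (stop)
So 757/4015 = [0; 5, 3, 3, 2, 3, 4, 2].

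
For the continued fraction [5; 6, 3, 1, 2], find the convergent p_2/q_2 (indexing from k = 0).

Using pₖ = aₖpₖ₋₁ + pₖ₋₂, qₖ = aₖqₖ₋₁ + qₖ₋₂ (with p₋₁=1, p₋₂=0, q₋₁=0, q₋₂=1):
  k=0: a=5, p=5, q=1
  k=1: a=6, p=31, q=6
  k=2: a=3, p=98, q=19

98/19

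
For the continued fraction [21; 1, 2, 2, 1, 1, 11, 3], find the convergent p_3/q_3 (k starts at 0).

Using pₖ = aₖpₖ₋₁ + pₖ₋₂, qₖ = aₖqₖ₋₁ + qₖ₋₂ (with p₋₁=1, p₋₂=0, q₋₁=0, q₋₂=1):
  k=0: a=21, p=21, q=1
  k=1: a=1, p=22, q=1
  k=2: a=2, p=65, q=3
  k=3: a=2, p=152, q=7

152/7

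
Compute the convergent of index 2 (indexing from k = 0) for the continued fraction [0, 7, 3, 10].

3/22

Using pₖ = aₖpₖ₋₁ + pₖ₋₂, qₖ = aₖqₖ₋₁ + qₖ₋₂ (with p₋₁=1, p₋₂=0, q₋₁=0, q₋₂=1):
  k=0: a=0, p=0, q=1
  k=1: a=7, p=1, q=7
  k=2: a=3, p=3, q=22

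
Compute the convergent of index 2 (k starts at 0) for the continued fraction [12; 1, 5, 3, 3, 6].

Using pₖ = aₖpₖ₋₁ + pₖ₋₂, qₖ = aₖqₖ₋₁ + qₖ₋₂ (with p₋₁=1, p₋₂=0, q₋₁=0, q₋₂=1):
  k=0: a=12, p=12, q=1
  k=1: a=1, p=13, q=1
  k=2: a=5, p=77, q=6

77/6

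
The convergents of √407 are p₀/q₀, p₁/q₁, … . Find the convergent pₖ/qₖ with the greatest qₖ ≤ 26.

464/23

√407 = [20; 5, 1, 2, 1, 5, 40, …] (period length 6).
Convergents:
  p_0/q_0 = 20/1
  p_1/q_1 = 101/5
  p_2/q_2 = 121/6
  p_3/q_3 = 343/17
  p_4/q_4 = 464/23
  p_5/q_5 = 2663/132
q_4 = 23 ≤ 26 < 132 = q_5, so the answer is 464/23.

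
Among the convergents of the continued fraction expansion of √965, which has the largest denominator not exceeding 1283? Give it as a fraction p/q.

14942/481

√965 = [31; 15, 1, 1, 15, 62, …] (period length 5).
Convergents:
  p_0/q_0 = 31/1
  p_1/q_1 = 466/15
  p_2/q_2 = 497/16
  p_3/q_3 = 963/31
  p_4/q_4 = 14942/481
  p_5/q_5 = 927367/29853
q_4 = 481 ≤ 1283 < 29853 = q_5, so the answer is 14942/481.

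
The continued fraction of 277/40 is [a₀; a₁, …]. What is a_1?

1

277 = 6·40 + 37   →  a_0 = 6
40 = 1·37 + 3   →  a_1 = 1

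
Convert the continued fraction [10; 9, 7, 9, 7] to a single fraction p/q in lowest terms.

42045/4159

Using pₖ = aₖpₖ₋₁ + pₖ₋₂ and qₖ = aₖqₖ₋₁ + qₖ₋₂:
  k=0: a=10, p=10, q=1
  k=1: a=9, p=91, q=9
  k=2: a=7, p=647, q=64
  k=3: a=9, p=5914, q=585
  k=4: a=7, p=42045, q=4159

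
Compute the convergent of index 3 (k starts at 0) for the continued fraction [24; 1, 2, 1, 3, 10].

99/4

Using pₖ = aₖpₖ₋₁ + pₖ₋₂, qₖ = aₖqₖ₋₁ + qₖ₋₂ (with p₋₁=1, p₋₂=0, q₋₁=0, q₋₂=1):
  k=0: a=24, p=24, q=1
  k=1: a=1, p=25, q=1
  k=2: a=2, p=74, q=3
  k=3: a=1, p=99, q=4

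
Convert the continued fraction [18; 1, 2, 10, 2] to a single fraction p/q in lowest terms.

1214/65

Using pₖ = aₖpₖ₋₁ + pₖ₋₂ and qₖ = aₖqₖ₋₁ + qₖ₋₂:
  k=0: a=18, p=18, q=1
  k=1: a=1, p=19, q=1
  k=2: a=2, p=56, q=3
  k=3: a=10, p=579, q=31
  k=4: a=2, p=1214, q=65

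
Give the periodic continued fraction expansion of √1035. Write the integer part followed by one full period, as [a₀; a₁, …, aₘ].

a₀ = ⌊√1035⌋ = 32.

[32; 5, 1, 5, 64]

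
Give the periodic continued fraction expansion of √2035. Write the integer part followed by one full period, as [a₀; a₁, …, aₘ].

[45; 9, 90]

a₀ = ⌊√2035⌋ = 45.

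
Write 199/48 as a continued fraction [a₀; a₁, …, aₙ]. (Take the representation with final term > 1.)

199 = 4·48 + 7
48 = 6·7 + 6
7 = 1·6 + 1
6 = 6·1 + 0  (stop)
So 199/48 = [4; 6, 1, 6].

[4; 6, 1, 6]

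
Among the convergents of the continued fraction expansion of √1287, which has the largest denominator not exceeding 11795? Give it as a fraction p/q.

164737/4592

√1287 = [35; 1, 6, 1, 70, …] (period length 4).
Convergents:
  p_0/q_0 = 35/1
  p_1/q_1 = 36/1
  p_2/q_2 = 251/7
  p_3/q_3 = 287/8
  p_4/q_4 = 20341/567
  p_5/q_5 = 20628/575
  p_6/q_6 = 144109/4017
  p_7/q_7 = 164737/4592
  p_8/q_8 = 11675699/325457
q_7 = 4592 ≤ 11795 < 325457 = q_8, so the answer is 164737/4592.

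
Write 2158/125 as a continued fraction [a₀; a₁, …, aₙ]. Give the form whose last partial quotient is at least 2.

[17; 3, 1, 3, 1, 2, 2]

2158 = 17×125 + 33
125 = 3×33 + 26
33 = 1×26 + 7
26 = 3×7 + 5
7 = 1×5 + 2
5 = 2×2 + 1
2 = 2×1 + 0  (stop)
So 2158/125 = [17; 3, 1, 3, 1, 2, 2].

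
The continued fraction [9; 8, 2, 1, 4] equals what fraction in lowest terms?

1067/117

Using pₖ = aₖpₖ₋₁ + pₖ₋₂ and qₖ = aₖqₖ₋₁ + qₖ₋₂:
  k=0: a=9, p=9, q=1
  k=1: a=8, p=73, q=8
  k=2: a=2, p=155, q=17
  k=3: a=1, p=228, q=25
  k=4: a=4, p=1067, q=117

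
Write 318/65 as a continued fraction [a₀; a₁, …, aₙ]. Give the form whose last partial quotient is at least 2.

318 = 4×65 + 58
65 = 1×58 + 7
58 = 8×7 + 2
7 = 3×2 + 1
2 = 2×1 + 0  (stop)
So 318/65 = [4; 1, 8, 3, 2].

[4; 1, 8, 3, 2]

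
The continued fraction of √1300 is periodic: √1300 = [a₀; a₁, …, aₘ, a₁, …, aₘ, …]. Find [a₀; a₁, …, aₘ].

a₀ = ⌊√1300⌋ = 36.
With m₀=0, d₀=1 and mₖ₊₁ = dₖaₖ − mₖ, dₖ₊₁ = (n − mₖ₊₁²)/dₖ, aₖ₊₁ = ⌊(a₀+mₖ₊₁)/dₖ₊₁⌋:
  k=1: m=36, d=4, a=18
  k=2: m=36, d=1, a=72
d=1 and a=2a₀=72 at k=2, so the next step gives (m, d) = (36, 4) again — its k=1 value — and the period has length 2.

[36; 18, 72]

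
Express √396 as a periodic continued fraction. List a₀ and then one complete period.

[19; 1, 8, 1, 38]

a₀ = ⌊√396⌋ = 19.
With m₀=0, d₀=1 and mₖ₊₁ = dₖaₖ − mₖ, dₖ₊₁ = (n − mₖ₊₁²)/dₖ, aₖ₊₁ = ⌊(a₀+mₖ₊₁)/dₖ₊₁⌋:
  k=1: m=19, d=35, a=1
  k=2: m=16, d=4, a=8
  k=3: m=16, d=35, a=1
  k=4: m=19, d=1, a=38
d=1 and a=2a₀=38 at k=4, so the next step gives (m, d) = (19, 35) again — its k=1 value — and the period has length 4.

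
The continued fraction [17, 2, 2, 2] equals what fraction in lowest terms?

209/12

Using pₖ = aₖpₖ₋₁ + pₖ₋₂ and qₖ = aₖqₖ₋₁ + qₖ₋₂:
  k=0: a=17, p=17, q=1
  k=1: a=2, p=35, q=2
  k=2: a=2, p=87, q=5
  k=3: a=2, p=209, q=12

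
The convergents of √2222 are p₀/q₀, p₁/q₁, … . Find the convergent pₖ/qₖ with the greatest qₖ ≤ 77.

√2222 = [47; 7, 4, 7, 94, …] (period length 4).
Convergents:
  p_0/q_0 = 47/1
  p_1/q_1 = 330/7
  p_2/q_2 = 1367/29
  p_3/q_3 = 9899/210
q_2 = 29 ≤ 77 < 210 = q_3, so the answer is 1367/29.

1367/29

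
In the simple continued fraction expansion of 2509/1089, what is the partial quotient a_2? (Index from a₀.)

3

2509 = 2·1089 + 331   →  a_0 = 2
1089 = 3·331 + 96   →  a_1 = 3
331 = 3·96 + 43   →  a_2 = 3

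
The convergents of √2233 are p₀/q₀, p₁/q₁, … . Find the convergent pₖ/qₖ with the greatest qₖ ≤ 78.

2599/55

√2233 = [47; 3, 1, 12, 1, 3, 94, …] (period length 6).
Convergents:
  p_0/q_0 = 47/1
  p_1/q_1 = 142/3
  p_2/q_2 = 189/4
  p_3/q_3 = 2410/51
  p_4/q_4 = 2599/55
  p_5/q_5 = 10207/216
q_4 = 55 ≤ 78 < 216 = q_5, so the answer is 2599/55.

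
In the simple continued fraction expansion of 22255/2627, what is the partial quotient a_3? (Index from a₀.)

22255 = 8·2627 + 1239   →  a_0 = 8
2627 = 2·1239 + 149   →  a_1 = 2
1239 = 8·149 + 47   →  a_2 = 8
149 = 3·47 + 8   →  a_3 = 3

3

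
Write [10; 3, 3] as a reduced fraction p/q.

Fold from the inside: start with 3/1.
  3 + 1/3 = 10/3
  10 + 3/10 = 103/10

103/10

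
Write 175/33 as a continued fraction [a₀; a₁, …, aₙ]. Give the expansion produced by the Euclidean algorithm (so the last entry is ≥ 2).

[5; 3, 3, 3]

175 = 5·33 + 10
33 = 3·10 + 3
10 = 3·3 + 1
3 = 3·1 + 0  (stop)
So 175/33 = [5; 3, 3, 3].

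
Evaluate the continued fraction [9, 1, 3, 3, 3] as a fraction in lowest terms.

420/43

Using pₖ = aₖpₖ₋₁ + pₖ₋₂ and qₖ = aₖqₖ₋₁ + qₖ₋₂:
  k=0: a=9, p=9, q=1
  k=1: a=1, p=10, q=1
  k=2: a=3, p=39, q=4
  k=3: a=3, p=127, q=13
  k=4: a=3, p=420, q=43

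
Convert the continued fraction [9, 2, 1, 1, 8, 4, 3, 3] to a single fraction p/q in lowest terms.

Fold from the inside: start with 3/1.
  3 + 1/3 = 10/3
  4 + 3/10 = 43/10
  8 + 10/43 = 354/43
  1 + 43/354 = 397/354
  1 + 354/397 = 751/397
  2 + 397/751 = 1899/751
  9 + 751/1899 = 17842/1899

17842/1899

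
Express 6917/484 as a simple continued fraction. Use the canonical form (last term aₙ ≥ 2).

6917 = 14×484 + 141
484 = 3×141 + 61
141 = 2×61 + 19
61 = 3×19 + 4
19 = 4×4 + 3
4 = 1×3 + 1
3 = 3×1 + 0  (stop)
So 6917/484 = [14; 3, 2, 3, 4, 1, 3].

[14; 3, 2, 3, 4, 1, 3]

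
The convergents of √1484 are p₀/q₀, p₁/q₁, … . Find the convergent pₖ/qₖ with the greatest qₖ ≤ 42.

886/23

√1484 = [38; 1, 1, 10, 1, 1, 76, …] (period length 6).
Convergents:
  p_0/q_0 = 38/1
  p_1/q_1 = 39/1
  p_2/q_2 = 77/2
  p_3/q_3 = 809/21
  p_4/q_4 = 886/23
  p_5/q_5 = 1695/44
q_4 = 23 ≤ 42 < 44 = q_5, so the answer is 886/23.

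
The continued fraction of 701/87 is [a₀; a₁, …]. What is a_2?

2

701 = 8·87 + 5   →  a_0 = 8
87 = 17·5 + 2   →  a_1 = 17
5 = 2·2 + 1   →  a_2 = 2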